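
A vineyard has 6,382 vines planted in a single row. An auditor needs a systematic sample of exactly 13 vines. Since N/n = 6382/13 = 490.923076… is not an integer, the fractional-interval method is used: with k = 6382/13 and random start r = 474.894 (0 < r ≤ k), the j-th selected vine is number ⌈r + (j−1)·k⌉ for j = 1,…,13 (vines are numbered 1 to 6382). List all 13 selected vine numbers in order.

j=1: r + 0k = 474.894 → ⌈·⌉ = 475
j=2: r + 1k = 965.817076… → ⌈·⌉ = 966
j=3: r + 2k = 1456.740153… → ⌈·⌉ = 1457
j=4: r + 3k = 1947.663230… → ⌈·⌉ = 1948
j=5: r + 4k = 2438.586307… → ⌈·⌉ = 2439
j=6: r + 5k = 2929.509384… → ⌈·⌉ = 2930
j=7: r + 6k = 3420.432461… → ⌈·⌉ = 3421
j=8: r + 7k = 3911.355538… → ⌈·⌉ = 3912
j=9: r + 8k = 4402.278615… → ⌈·⌉ = 4403
j=10: r + 9k = 4893.201692… → ⌈·⌉ = 4894
j=11: r + 10k = 5384.124769… → ⌈·⌉ = 5385
j=12: r + 11k = 5875.047846… → ⌈·⌉ = 5876
j=13: r + 12k = 6365.970923… → ⌈·⌉ = 6366

475, 966, 1457, 1948, 2439, 2930, 3421, 3912, 4403, 4894, 5385, 5876, 6366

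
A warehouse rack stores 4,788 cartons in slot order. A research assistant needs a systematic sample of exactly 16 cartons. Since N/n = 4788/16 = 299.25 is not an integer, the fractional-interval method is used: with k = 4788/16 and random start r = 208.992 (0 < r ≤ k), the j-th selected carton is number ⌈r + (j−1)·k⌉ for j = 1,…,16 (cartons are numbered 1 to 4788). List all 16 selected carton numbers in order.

j=1: r + 0k = 208.992 → ⌈·⌉ = 209
j=2: r + 1k = 508.242 → ⌈·⌉ = 509
j=3: r + 2k = 807.492 → ⌈·⌉ = 808
j=4: r + 3k = 1106.742 → ⌈·⌉ = 1107
j=5: r + 4k = 1405.992 → ⌈·⌉ = 1406
j=6: r + 5k = 1705.242 → ⌈·⌉ = 1706
j=7: r + 6k = 2004.492 → ⌈·⌉ = 2005
j=8: r + 7k = 2303.742 → ⌈·⌉ = 2304
j=9: r + 8k = 2602.992 → ⌈·⌉ = 2603
j=10: r + 9k = 2902.242 → ⌈·⌉ = 2903
j=11: r + 10k = 3201.492 → ⌈·⌉ = 3202
j=12: r + 11k = 3500.742 → ⌈·⌉ = 3501
j=13: r + 12k = 3799.992 → ⌈·⌉ = 3800
j=14: r + 13k = 4099.242 → ⌈·⌉ = 4100
j=15: r + 14k = 4398.492 → ⌈·⌉ = 4399
j=16: r + 15k = 4697.742 → ⌈·⌉ = 4698

209, 509, 808, 1107, 1406, 1706, 2005, 2304, 2603, 2903, 3202, 3501, 3800, 4100, 4399, 4698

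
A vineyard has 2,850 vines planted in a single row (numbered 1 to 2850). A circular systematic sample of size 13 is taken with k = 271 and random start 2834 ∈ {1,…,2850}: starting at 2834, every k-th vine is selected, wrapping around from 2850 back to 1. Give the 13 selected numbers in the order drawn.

2834, 255, 526, 797, 1068, 1339, 1610, 1881, 2152, 2423, 2694, 115, 386

Selection 1: 2834
Selection 2: 2834 + 271 = 3105 → 3105 − 2850 = 255
Selection 3: 255 + 271 = 526
Selection 4: 526 + 271 = 797
Selection 5: 797 + 271 = 1068
Selection 6: 1068 + 271 = 1339
Selection 7: 1339 + 271 = 1610
Selection 8: 1610 + 271 = 1881
Selection 9: 1881 + 271 = 2152
Selection 10: 2152 + 271 = 2423
Selection 11: 2423 + 271 = 2694
Selection 12: 2694 + 271 = 2965 → 2965 − 2850 = 115
Selection 13: 115 + 271 = 386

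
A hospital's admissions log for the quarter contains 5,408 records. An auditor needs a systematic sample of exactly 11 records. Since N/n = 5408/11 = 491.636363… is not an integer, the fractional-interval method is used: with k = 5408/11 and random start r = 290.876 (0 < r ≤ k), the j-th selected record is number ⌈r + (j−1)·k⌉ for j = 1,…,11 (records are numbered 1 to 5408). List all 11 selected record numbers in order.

j=1: r + 0k = 290.876 → ⌈·⌉ = 291
j=2: r + 1k = 782.512363… → ⌈·⌉ = 783
j=3: r + 2k = 1274.148727… → ⌈·⌉ = 1275
j=4: r + 3k = 1765.785090… → ⌈·⌉ = 1766
j=5: r + 4k = 2257.421454… → ⌈·⌉ = 2258
j=6: r + 5k = 2749.057818… → ⌈·⌉ = 2750
j=7: r + 6k = 3240.694181… → ⌈·⌉ = 3241
j=8: r + 7k = 3732.330545… → ⌈·⌉ = 3733
j=9: r + 8k = 4223.966909… → ⌈·⌉ = 4224
j=10: r + 9k = 4715.603272… → ⌈·⌉ = 4716
j=11: r + 10k = 5207.239636… → ⌈·⌉ = 5208

291, 783, 1275, 1766, 2258, 2750, 3241, 3733, 4224, 4716, 5208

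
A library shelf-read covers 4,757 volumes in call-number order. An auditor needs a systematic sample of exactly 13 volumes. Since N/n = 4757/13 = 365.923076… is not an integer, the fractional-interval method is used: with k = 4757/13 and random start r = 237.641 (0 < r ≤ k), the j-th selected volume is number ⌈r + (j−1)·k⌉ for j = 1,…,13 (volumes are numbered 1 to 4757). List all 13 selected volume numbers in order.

238, 604, 970, 1336, 1702, 2068, 2434, 2800, 3166, 3531, 3897, 4263, 4629

j=1: r + 0k = 237.641 → ⌈·⌉ = 238
j=2: r + 1k = 603.564076… → ⌈·⌉ = 604
j=3: r + 2k = 969.487153… → ⌈·⌉ = 970
j=4: r + 3k = 1335.410230… → ⌈·⌉ = 1336
j=5: r + 4k = 1701.333307… → ⌈·⌉ = 1702
j=6: r + 5k = 2067.256384… → ⌈·⌉ = 2068
j=7: r + 6k = 2433.179461… → ⌈·⌉ = 2434
j=8: r + 7k = 2799.102538… → ⌈·⌉ = 2800
j=9: r + 8k = 3165.025615… → ⌈·⌉ = 3166
j=10: r + 9k = 3530.948692… → ⌈·⌉ = 3531
j=11: r + 10k = 3896.871769… → ⌈·⌉ = 3897
j=12: r + 11k = 4262.794846… → ⌈·⌉ = 4263
j=13: r + 12k = 4628.717923… → ⌈·⌉ = 4629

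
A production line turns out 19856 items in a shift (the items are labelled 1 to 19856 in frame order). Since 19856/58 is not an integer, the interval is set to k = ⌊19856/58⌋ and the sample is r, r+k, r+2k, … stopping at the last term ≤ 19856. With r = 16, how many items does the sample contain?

59

k = ⌊19856/58⌋ = 342
Achieved size = ⌊(19856 − 16)/342⌋ + 1 = ⌊19840/342⌋ + 1 = 58 + 1 = 59
(last selection: 16 + 58×342 = 19852 ≤ 19856; next would be 20194 > 19856)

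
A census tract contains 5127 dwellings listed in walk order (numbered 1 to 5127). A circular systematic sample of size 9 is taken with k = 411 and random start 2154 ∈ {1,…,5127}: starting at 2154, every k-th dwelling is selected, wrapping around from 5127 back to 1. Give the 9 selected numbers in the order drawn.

Selection 1: 2154
Selection 2: 2154 + 411 = 2565
Selection 3: 2565 + 411 = 2976
Selection 4: 2976 + 411 = 3387
Selection 5: 3387 + 411 = 3798
Selection 6: 3798 + 411 = 4209
Selection 7: 4209 + 411 = 4620
Selection 8: 4620 + 411 = 5031
Selection 9: 5031 + 411 = 5442 → 5442 − 5127 = 315

2154, 2565, 2976, 3387, 3798, 4209, 4620, 5031, 315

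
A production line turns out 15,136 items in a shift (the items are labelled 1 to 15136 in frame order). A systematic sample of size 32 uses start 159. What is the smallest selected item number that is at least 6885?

7254

k = 15136/32 = 473
Steps past start: ⌈(6885 − 159)/473⌉ = ⌈6726/473⌉ = 15
Selected item: 159 + 15×473 = 7254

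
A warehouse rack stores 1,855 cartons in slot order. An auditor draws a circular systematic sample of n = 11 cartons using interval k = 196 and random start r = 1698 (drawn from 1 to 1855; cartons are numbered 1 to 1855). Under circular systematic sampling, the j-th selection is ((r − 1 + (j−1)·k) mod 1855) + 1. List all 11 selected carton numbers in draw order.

1698, 39, 235, 431, 627, 823, 1019, 1215, 1411, 1607, 1803

Selection 1: 1698
Selection 2: 1698 + 196 = 1894 → 1894 − 1855 = 39
Selection 3: 39 + 196 = 235
Selection 4: 235 + 196 = 431
Selection 5: 431 + 196 = 627
Selection 6: 627 + 196 = 823
Selection 7: 823 + 196 = 1019
Selection 8: 1019 + 196 = 1215
Selection 9: 1215 + 196 = 1411
Selection 10: 1411 + 196 = 1607
Selection 11: 1607 + 196 = 1803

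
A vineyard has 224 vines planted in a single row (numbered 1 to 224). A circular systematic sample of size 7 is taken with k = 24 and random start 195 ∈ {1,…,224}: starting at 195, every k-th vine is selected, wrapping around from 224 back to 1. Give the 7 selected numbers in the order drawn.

Selection 1: 195
Selection 2: 195 + 24 = 219
Selection 3: 219 + 24 = 243 → 243 − 224 = 19
Selection 4: 19 + 24 = 43
Selection 5: 43 + 24 = 67
Selection 6: 67 + 24 = 91
Selection 7: 91 + 24 = 115

195, 219, 19, 43, 67, 91, 115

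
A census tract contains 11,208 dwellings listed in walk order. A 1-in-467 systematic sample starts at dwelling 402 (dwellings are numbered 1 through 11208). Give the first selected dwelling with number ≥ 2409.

2737

k = 467
Steps past start: ⌈(2409 − 402)/467⌉ = ⌈2007/467⌉ = 5
Selected dwelling: 402 + 5×467 = 2737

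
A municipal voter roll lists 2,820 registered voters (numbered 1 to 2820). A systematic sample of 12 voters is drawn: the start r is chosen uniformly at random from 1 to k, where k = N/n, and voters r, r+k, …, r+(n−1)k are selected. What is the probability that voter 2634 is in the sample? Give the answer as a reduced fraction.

1/235

k = 2820/12 = 235.
Voter 2634 is selected iff r ≡ 2634 (mod 235); exactly one such r in {1,…,235}.
Inclusion probability = 1/235.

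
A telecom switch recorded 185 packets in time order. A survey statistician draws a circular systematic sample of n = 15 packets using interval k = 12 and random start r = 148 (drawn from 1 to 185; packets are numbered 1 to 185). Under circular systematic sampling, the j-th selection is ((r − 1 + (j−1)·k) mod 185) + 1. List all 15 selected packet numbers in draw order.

148, 160, 172, 184, 11, 23, 35, 47, 59, 71, 83, 95, 107, 119, 131

Selection 1: 148
Selection 2: 148 + 12 = 160
Selection 3: 160 + 12 = 172
Selection 4: 172 + 12 = 184
Selection 5: 184 + 12 = 196 → 196 − 185 = 11
Selection 6: 11 + 12 = 23
Selection 7: 23 + 12 = 35
Selection 8: 35 + 12 = 47
Selection 9: 47 + 12 = 59
Selection 10: 59 + 12 = 71
Selection 11: 71 + 12 = 83
Selection 12: 83 + 12 = 95
Selection 13: 95 + 12 = 107
Selection 14: 107 + 12 = 119
Selection 15: 119 + 12 = 131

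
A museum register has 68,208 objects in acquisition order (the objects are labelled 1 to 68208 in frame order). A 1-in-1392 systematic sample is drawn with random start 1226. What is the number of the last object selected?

k = 1392
49th selection = r + (49−1)·k = 1226 + 48×1392 = 1226 + 66816 = 68042

68042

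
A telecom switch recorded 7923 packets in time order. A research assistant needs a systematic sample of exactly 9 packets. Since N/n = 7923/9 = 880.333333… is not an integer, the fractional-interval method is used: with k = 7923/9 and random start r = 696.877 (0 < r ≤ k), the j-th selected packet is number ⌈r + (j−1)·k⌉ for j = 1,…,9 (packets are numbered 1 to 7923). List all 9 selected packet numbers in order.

697, 1578, 2458, 3338, 4219, 5099, 5979, 6860, 7740

j=1: r + 0k = 696.877 → ⌈·⌉ = 697
j=2: r + 1k = 1577.210333… → ⌈·⌉ = 1578
j=3: r + 2k = 2457.543666… → ⌈·⌉ = 2458
j=4: r + 3k = 3337.877 → ⌈·⌉ = 3338
j=5: r + 4k = 4218.210333… → ⌈·⌉ = 4219
j=6: r + 5k = 5098.543666… → ⌈·⌉ = 5099
j=7: r + 6k = 5978.877 → ⌈·⌉ = 5979
j=8: r + 7k = 6859.210333… → ⌈·⌉ = 6860
j=9: r + 8k = 7739.543666… → ⌈·⌉ = 7740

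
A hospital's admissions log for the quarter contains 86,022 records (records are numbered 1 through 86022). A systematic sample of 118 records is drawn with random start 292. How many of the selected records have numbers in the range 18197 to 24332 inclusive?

k = 86022/118 = 729
First selection ≥ 18197: 292 + ⌈(18197−292)/729⌉·729 = 292 + 25×729 = 18517
Last selection ≤ 24332: 292 + ⌊(24332−292)/729⌋·729 = 292 + 32×729 = 23620
Count = 32 − 25 + 1 = 8

8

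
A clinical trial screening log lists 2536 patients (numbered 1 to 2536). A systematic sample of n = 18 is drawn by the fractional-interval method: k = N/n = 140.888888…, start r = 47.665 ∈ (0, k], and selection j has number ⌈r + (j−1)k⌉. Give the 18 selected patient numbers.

j=1: r + 0k = 47.665 → ⌈·⌉ = 48
j=2: r + 1k = 188.553888… → ⌈·⌉ = 189
j=3: r + 2k = 329.442777… → ⌈·⌉ = 330
j=4: r + 3k = 470.331666… → ⌈·⌉ = 471
j=5: r + 4k = 611.220555… → ⌈·⌉ = 612
j=6: r + 5k = 752.109444… → ⌈·⌉ = 753
j=7: r + 6k = 892.998333… → ⌈·⌉ = 893
j=8: r + 7k = 1033.887222… → ⌈·⌉ = 1034
j=9: r + 8k = 1174.776111… → ⌈·⌉ = 1175
j=10: r + 9k = 1315.665 → ⌈·⌉ = 1316
j=11: r + 10k = 1456.553888… → ⌈·⌉ = 1457
j=12: r + 11k = 1597.442777… → ⌈·⌉ = 1598
j=13: r + 12k = 1738.331666… → ⌈·⌉ = 1739
j=14: r + 13k = 1879.220555… → ⌈·⌉ = 1880
j=15: r + 14k = 2020.109444… → ⌈·⌉ = 2021
j=16: r + 15k = 2160.998333… → ⌈·⌉ = 2161
j=17: r + 16k = 2301.887222… → ⌈·⌉ = 2302
j=18: r + 17k = 2442.776111… → ⌈·⌉ = 2443

48, 189, 330, 471, 612, 753, 893, 1034, 1175, 1316, 1457, 1598, 1739, 1880, 2021, 2161, 2302, 2443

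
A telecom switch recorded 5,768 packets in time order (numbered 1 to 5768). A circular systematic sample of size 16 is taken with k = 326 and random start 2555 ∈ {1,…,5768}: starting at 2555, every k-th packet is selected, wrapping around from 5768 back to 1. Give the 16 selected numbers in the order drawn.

2555, 2881, 3207, 3533, 3859, 4185, 4511, 4837, 5163, 5489, 47, 373, 699, 1025, 1351, 1677

Selection 1: 2555
Selection 2: 2555 + 326 = 2881
Selection 3: 2881 + 326 = 3207
Selection 4: 3207 + 326 = 3533
Selection 5: 3533 + 326 = 3859
Selection 6: 3859 + 326 = 4185
Selection 7: 4185 + 326 = 4511
Selection 8: 4511 + 326 = 4837
Selection 9: 4837 + 326 = 5163
Selection 10: 5163 + 326 = 5489
Selection 11: 5489 + 326 = 5815 → 5815 − 5768 = 47
Selection 12: 47 + 326 = 373
Selection 13: 373 + 326 = 699
Selection 14: 699 + 326 = 1025
Selection 15: 1025 + 326 = 1351
Selection 16: 1351 + 326 = 1677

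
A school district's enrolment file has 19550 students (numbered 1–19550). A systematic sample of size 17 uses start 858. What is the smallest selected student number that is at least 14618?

14658

k = 19550/17 = 1150
Steps past start: ⌈(14618 − 858)/1150⌉ = ⌈13760/1150⌉ = 12
Selected student: 858 + 12×1150 = 14658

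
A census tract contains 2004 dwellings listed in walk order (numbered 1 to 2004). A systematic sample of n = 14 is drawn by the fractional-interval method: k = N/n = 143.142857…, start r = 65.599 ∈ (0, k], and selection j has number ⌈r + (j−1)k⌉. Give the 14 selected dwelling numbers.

66, 209, 352, 496, 639, 782, 925, 1068, 1211, 1354, 1498, 1641, 1784, 1927

j=1: r + 0k = 65.599 → ⌈·⌉ = 66
j=2: r + 1k = 208.741857… → ⌈·⌉ = 209
j=3: r + 2k = 351.884714… → ⌈·⌉ = 352
j=4: r + 3k = 495.027571… → ⌈·⌉ = 496
j=5: r + 4k = 638.170428… → ⌈·⌉ = 639
j=6: r + 5k = 781.313285… → ⌈·⌉ = 782
j=7: r + 6k = 924.456142… → ⌈·⌉ = 925
j=8: r + 7k = 1067.599 → ⌈·⌉ = 1068
j=9: r + 8k = 1210.741857… → ⌈·⌉ = 1211
j=10: r + 9k = 1353.884714… → ⌈·⌉ = 1354
j=11: r + 10k = 1497.027571… → ⌈·⌉ = 1498
j=12: r + 11k = 1640.170428… → ⌈·⌉ = 1641
j=13: r + 12k = 1783.313285… → ⌈·⌉ = 1784
j=14: r + 13k = 1926.456142… → ⌈·⌉ = 1927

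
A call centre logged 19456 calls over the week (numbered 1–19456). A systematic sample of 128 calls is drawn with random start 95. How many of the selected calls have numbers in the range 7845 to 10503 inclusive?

18

k = 19456/128 = 152
First selection ≥ 7845: 95 + ⌈(7845−95)/152⌉·152 = 95 + 51×152 = 7847
Last selection ≤ 10503: 95 + ⌊(10503−95)/152⌋·152 = 95 + 68×152 = 10431
Count = 68 − 51 + 1 = 18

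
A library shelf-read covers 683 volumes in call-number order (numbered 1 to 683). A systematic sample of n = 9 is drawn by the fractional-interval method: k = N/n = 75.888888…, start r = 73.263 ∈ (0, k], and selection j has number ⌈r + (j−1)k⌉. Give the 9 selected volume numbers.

74, 150, 226, 301, 377, 453, 529, 605, 681

j=1: r + 0k = 73.263 → ⌈·⌉ = 74
j=2: r + 1k = 149.151888… → ⌈·⌉ = 150
j=3: r + 2k = 225.040777… → ⌈·⌉ = 226
j=4: r + 3k = 300.929666… → ⌈·⌉ = 301
j=5: r + 4k = 376.818555… → ⌈·⌉ = 377
j=6: r + 5k = 452.707444… → ⌈·⌉ = 453
j=7: r + 6k = 528.596333… → ⌈·⌉ = 529
j=8: r + 7k = 604.485222… → ⌈·⌉ = 605
j=9: r + 8k = 680.374111… → ⌈·⌉ = 681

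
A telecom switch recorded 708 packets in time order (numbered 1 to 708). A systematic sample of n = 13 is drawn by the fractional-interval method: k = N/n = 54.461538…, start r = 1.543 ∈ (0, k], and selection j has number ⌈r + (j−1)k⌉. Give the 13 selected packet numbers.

2, 57, 111, 165, 220, 274, 329, 383, 438, 492, 547, 601, 656

j=1: r + 0k = 1.543 → ⌈·⌉ = 2
j=2: r + 1k = 56.004538… → ⌈·⌉ = 57
j=3: r + 2k = 110.466076… → ⌈·⌉ = 111
j=4: r + 3k = 164.927615… → ⌈·⌉ = 165
j=5: r + 4k = 219.389153… → ⌈·⌉ = 220
j=6: r + 5k = 273.850692… → ⌈·⌉ = 274
j=7: r + 6k = 328.312230… → ⌈·⌉ = 329
j=8: r + 7k = 382.773769… → ⌈·⌉ = 383
j=9: r + 8k = 437.235307… → ⌈·⌉ = 438
j=10: r + 9k = 491.696846… → ⌈·⌉ = 492
j=11: r + 10k = 546.158384… → ⌈·⌉ = 547
j=12: r + 11k = 600.619923… → ⌈·⌉ = 601
j=13: r + 12k = 655.081461… → ⌈·⌉ = 656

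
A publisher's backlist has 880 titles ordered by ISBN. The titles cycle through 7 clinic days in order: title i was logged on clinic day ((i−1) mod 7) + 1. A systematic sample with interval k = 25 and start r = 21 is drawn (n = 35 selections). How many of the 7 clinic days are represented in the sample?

Consecutive selections differ by k = 25, so their clinic day numbers differ by 25 mod 7 = 4.
gcd(25, 7) = 1, so the sample visits 7/1 = 7 distinct residues mod 7.
Start 21 is clinic day 7; the clinic days hit are 1, 2, 3, 4, 5, 6, 7.

7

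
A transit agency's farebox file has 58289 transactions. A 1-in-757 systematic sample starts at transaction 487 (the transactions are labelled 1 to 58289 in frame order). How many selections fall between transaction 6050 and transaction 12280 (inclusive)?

8

k = 757
First selection ≥ 6050: 487 + ⌈(6050−487)/757⌉·757 = 487 + 8×757 = 6543
Last selection ≤ 12280: 487 + ⌊(12280−487)/757⌋·757 = 487 + 15×757 = 11842
Count = 15 − 8 + 1 = 8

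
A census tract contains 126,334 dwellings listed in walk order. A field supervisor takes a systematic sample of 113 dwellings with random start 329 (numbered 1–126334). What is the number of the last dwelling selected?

k = 126334/113 = 1118
113th selection = r + (113−1)·k = 329 + 112×1118 = 329 + 125216 = 125545

125545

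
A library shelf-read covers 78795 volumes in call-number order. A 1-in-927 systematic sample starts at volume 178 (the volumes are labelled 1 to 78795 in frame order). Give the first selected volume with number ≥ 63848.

k = 927
Steps past start: ⌈(63848 − 178)/927⌉ = ⌈63670/927⌉ = 69
Selected volume: 178 + 69×927 = 64141

64141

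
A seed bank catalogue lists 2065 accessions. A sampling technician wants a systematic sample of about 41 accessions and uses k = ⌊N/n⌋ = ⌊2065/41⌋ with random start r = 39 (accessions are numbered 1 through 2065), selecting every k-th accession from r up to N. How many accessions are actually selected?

41

k = ⌊2065/41⌋ = 50
Achieved size = ⌊(2065 − 39)/50⌋ + 1 = ⌊2026/50⌋ + 1 = 40 + 1 = 41
(last selection: 39 + 40×50 = 2039 ≤ 2065; next would be 2089 > 2065)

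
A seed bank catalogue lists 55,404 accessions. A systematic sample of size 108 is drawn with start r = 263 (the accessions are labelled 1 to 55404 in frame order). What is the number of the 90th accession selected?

k = 55404/108 = 513
90th selection = r + (90−1)·k = 263 + 89×513 = 263 + 45657 = 45920

45920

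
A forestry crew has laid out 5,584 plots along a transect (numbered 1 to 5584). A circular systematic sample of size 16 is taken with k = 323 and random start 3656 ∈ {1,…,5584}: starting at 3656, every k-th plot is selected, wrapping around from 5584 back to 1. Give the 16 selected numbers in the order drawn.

Selection 1: 3656
Selection 2: 3656 + 323 = 3979
Selection 3: 3979 + 323 = 4302
Selection 4: 4302 + 323 = 4625
Selection 5: 4625 + 323 = 4948
Selection 6: 4948 + 323 = 5271
Selection 7: 5271 + 323 = 5594 → 5594 − 5584 = 10
Selection 8: 10 + 323 = 333
Selection 9: 333 + 323 = 656
Selection 10: 656 + 323 = 979
Selection 11: 979 + 323 = 1302
Selection 12: 1302 + 323 = 1625
Selection 13: 1625 + 323 = 1948
Selection 14: 1948 + 323 = 2271
Selection 15: 2271 + 323 = 2594
Selection 16: 2594 + 323 = 2917

3656, 3979, 4302, 4625, 4948, 5271, 10, 333, 656, 979, 1302, 1625, 1948, 2271, 2594, 2917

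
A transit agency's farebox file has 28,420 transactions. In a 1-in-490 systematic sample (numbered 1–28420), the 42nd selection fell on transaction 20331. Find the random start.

241

k = 490
r = 20331 − (42−1)×490 = 20331 − 20090 = 241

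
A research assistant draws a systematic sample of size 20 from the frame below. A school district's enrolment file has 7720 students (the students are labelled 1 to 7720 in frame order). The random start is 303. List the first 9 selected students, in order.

303, 689, 1075, 1461, 1847, 2233, 2619, 3005, 3391

k = N/n = 7720/20 = 386
student 1: 303
student 2: 303 + 386 = 689
student 3: 689 + 386 = 1075
student 4: 1075 + 386 = 1461
student 5: 1461 + 386 = 1847
student 6: 1847 + 386 = 2233
student 7: 2233 + 386 = 2619
student 8: 2619 + 386 = 3005
student 9: 3005 + 386 = 3391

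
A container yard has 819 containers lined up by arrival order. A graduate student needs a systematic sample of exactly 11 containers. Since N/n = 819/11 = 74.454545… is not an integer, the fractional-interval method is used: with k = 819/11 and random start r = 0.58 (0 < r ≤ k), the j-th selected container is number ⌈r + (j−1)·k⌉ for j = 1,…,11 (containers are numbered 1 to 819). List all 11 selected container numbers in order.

j=1: r + 0k = 0.58 → ⌈·⌉ = 1
j=2: r + 1k = 75.034545… → ⌈·⌉ = 76
j=3: r + 2k = 149.489090… → ⌈·⌉ = 150
j=4: r + 3k = 223.943636… → ⌈·⌉ = 224
j=5: r + 4k = 298.398181… → ⌈·⌉ = 299
j=6: r + 5k = 372.852727… → ⌈·⌉ = 373
j=7: r + 6k = 447.307272… → ⌈·⌉ = 448
j=8: r + 7k = 521.761818… → ⌈·⌉ = 522
j=9: r + 8k = 596.216363… → ⌈·⌉ = 597
j=10: r + 9k = 670.670909… → ⌈·⌉ = 671
j=11: r + 10k = 745.125454… → ⌈·⌉ = 746

1, 76, 150, 224, 299, 373, 448, 522, 597, 671, 746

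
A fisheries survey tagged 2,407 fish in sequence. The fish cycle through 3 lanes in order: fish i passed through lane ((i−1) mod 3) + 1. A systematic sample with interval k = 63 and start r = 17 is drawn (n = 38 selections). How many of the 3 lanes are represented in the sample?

Consecutive selections differ by k = 63, so their lane numbers differ by 63 mod 3 = 0.
gcd(63, 3) = 3, so the sample visits 3/3 = 1 distinct residues mod 3.
Start 17 is lane 2; the lanes hit are 2.

1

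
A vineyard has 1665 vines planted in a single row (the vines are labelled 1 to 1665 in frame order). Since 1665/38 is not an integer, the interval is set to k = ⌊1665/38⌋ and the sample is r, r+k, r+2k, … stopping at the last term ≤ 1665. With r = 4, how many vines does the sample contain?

k = ⌊1665/38⌋ = 43
Achieved size = ⌊(1665 − 4)/43⌋ + 1 = ⌊1661/43⌋ + 1 = 38 + 1 = 39
(last selection: 4 + 38×43 = 1638 ≤ 1665; next would be 1681 > 1665)

39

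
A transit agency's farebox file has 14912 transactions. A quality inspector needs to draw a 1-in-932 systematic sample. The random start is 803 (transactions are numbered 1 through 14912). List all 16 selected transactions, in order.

803, 1735, 2667, 3599, 4531, 5463, 6395, 7327, 8259, 9191, 10123, 11055, 11987, 12919, 13851, 14783

transaction 1: 803
transaction 2: 803 + 932 = 1735
transaction 3: 1735 + 932 = 2667
transaction 4: 2667 + 932 = 3599
transaction 5: 3599 + 932 = 4531
transaction 6: 4531 + 932 = 5463
transaction 7: 5463 + 932 = 6395
transaction 8: 6395 + 932 = 7327
transaction 9: 7327 + 932 = 8259
transaction 10: 8259 + 932 = 9191
transaction 11: 9191 + 932 = 10123
transaction 12: 10123 + 932 = 11055
transaction 13: 11055 + 932 = 11987
transaction 14: 11987 + 932 = 12919
transaction 15: 12919 + 932 = 13851
transaction 16: 13851 + 932 = 14783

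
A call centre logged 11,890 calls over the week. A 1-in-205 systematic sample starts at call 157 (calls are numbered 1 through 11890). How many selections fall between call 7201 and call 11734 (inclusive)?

k = 205
First selection ≥ 7201: 157 + ⌈(7201−157)/205⌉·205 = 157 + 35×205 = 7332
Last selection ≤ 11734: 157 + ⌊(11734−157)/205⌋·205 = 157 + 56×205 = 11637
Count = 56 − 35 + 1 = 22

22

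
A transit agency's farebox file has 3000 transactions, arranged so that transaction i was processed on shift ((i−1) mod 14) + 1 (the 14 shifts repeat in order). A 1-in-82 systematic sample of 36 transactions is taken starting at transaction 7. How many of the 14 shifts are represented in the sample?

7

Consecutive selections differ by k = 82, so their shift numbers differ by 82 mod 14 = 12.
gcd(82, 14) = 2, so the sample visits 14/2 = 7 distinct residues mod 14.
Start 7 is shift 7; the shifts hit are 1, 3, 5, 7, 9, 11, 13.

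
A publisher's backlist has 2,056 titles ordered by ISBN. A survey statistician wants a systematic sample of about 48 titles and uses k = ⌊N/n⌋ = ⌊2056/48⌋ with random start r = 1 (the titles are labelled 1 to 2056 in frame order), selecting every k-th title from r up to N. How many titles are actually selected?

49

k = ⌊2056/48⌋ = 42
Achieved size = ⌊(2056 − 1)/42⌋ + 1 = ⌊2055/42⌋ + 1 = 48 + 1 = 49
(last selection: 1 + 48×42 = 2017 ≤ 2056; next would be 2059 > 2056)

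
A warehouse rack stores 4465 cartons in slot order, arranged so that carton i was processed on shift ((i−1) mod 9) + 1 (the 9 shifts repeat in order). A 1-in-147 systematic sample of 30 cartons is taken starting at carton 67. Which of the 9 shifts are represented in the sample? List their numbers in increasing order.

1, 4, 7

Consecutive selections differ by k = 147, so their shift numbers differ by 147 mod 9 = 3.
gcd(147, 9) = 3, so the sample visits 9/3 = 3 distinct residues mod 9.
Start 67 is shift 4; the shifts hit are 1, 4, 7.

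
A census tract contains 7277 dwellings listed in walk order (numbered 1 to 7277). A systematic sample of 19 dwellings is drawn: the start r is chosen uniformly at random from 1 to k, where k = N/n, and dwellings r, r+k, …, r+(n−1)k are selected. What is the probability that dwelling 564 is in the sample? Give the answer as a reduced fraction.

1/383

k = 7277/19 = 383.
Dwelling 564 is selected iff r ≡ 564 (mod 383); exactly one such r in {1,…,383}.
Inclusion probability = 1/383.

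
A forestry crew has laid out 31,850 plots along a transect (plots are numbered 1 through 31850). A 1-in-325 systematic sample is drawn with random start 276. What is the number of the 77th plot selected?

k = 325
77th selection = r + (77−1)·k = 276 + 76×325 = 276 + 24700 = 24976

24976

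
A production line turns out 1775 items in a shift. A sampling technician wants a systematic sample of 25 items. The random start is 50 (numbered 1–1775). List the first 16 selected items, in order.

k = N/n = 1775/25 = 71
item 1: 50
item 2: 50 + 71 = 121
item 3: 121 + 71 = 192
item 4: 192 + 71 = 263
item 5: 263 + 71 = 334
item 6: 334 + 71 = 405
item 7: 405 + 71 = 476
item 8: 476 + 71 = 547
item 9: 547 + 71 = 618
item 10: 618 + 71 = 689
item 11: 689 + 71 = 760
item 12: 760 + 71 = 831
item 13: 831 + 71 = 902
item 14: 902 + 71 = 973
item 15: 973 + 71 = 1044
item 16: 1044 + 71 = 1115

50, 121, 192, 263, 334, 405, 476, 547, 618, 689, 760, 831, 902, 973, 1044, 1115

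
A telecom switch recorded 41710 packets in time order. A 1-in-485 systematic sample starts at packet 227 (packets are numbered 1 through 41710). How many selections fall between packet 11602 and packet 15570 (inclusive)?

8

k = 485
First selection ≥ 11602: 227 + ⌈(11602−227)/485⌉·485 = 227 + 24×485 = 11867
Last selection ≤ 15570: 227 + ⌊(15570−227)/485⌋·485 = 227 + 31×485 = 15262
Count = 31 − 24 + 1 = 8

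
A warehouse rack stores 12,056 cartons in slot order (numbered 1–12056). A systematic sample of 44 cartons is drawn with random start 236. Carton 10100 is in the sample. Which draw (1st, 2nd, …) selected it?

37

k = 12056/44 = 274
position = (10100 − 236)/274 + 1 = 9864/274 + 1 = 36 + 1 = 37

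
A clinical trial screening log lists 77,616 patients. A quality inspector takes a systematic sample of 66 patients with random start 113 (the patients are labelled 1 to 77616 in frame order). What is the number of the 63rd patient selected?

73025

k = 77616/66 = 1176
63rd selection = r + (63−1)·k = 113 + 62×1176 = 113 + 72912 = 73025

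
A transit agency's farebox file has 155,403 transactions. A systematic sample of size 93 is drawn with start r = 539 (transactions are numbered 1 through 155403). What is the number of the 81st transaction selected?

134219

k = 155403/93 = 1671
81st selection = r + (81−1)·k = 539 + 80×1671 = 539 + 133680 = 134219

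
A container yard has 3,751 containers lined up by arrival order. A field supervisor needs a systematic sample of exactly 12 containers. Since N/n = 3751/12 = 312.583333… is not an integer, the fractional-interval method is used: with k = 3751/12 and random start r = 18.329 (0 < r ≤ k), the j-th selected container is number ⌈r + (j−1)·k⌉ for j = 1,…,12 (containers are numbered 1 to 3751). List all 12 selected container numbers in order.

j=1: r + 0k = 18.329 → ⌈·⌉ = 19
j=2: r + 1k = 330.912333… → ⌈·⌉ = 331
j=3: r + 2k = 643.495666… → ⌈·⌉ = 644
j=4: r + 3k = 956.079 → ⌈·⌉ = 957
j=5: r + 4k = 1268.662333… → ⌈·⌉ = 1269
j=6: r + 5k = 1581.245666… → ⌈·⌉ = 1582
j=7: r + 6k = 1893.829 → ⌈·⌉ = 1894
j=8: r + 7k = 2206.412333… → ⌈·⌉ = 2207
j=9: r + 8k = 2518.995666… → ⌈·⌉ = 2519
j=10: r + 9k = 2831.579 → ⌈·⌉ = 2832
j=11: r + 10k = 3144.162333… → ⌈·⌉ = 3145
j=12: r + 11k = 3456.745666… → ⌈·⌉ = 3457

19, 331, 644, 957, 1269, 1582, 1894, 2207, 2519, 2832, 3145, 3457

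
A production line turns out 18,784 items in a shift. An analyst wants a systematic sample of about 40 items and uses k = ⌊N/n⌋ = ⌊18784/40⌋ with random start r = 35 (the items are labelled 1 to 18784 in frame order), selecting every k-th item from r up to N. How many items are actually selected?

k = ⌊18784/40⌋ = 469
Achieved size = ⌊(18784 − 35)/469⌋ + 1 = ⌊18749/469⌋ + 1 = 39 + 1 = 40
(last selection: 35 + 39×469 = 18326 ≤ 18784; next would be 18795 > 18784)

40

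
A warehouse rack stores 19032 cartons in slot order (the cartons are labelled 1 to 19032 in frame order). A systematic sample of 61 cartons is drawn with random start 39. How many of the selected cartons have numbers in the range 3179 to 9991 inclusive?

k = 19032/61 = 312
First selection ≥ 3179: 39 + ⌈(3179−39)/312⌉·312 = 39 + 11×312 = 3471
Last selection ≤ 9991: 39 + ⌊(9991−39)/312⌋·312 = 39 + 31×312 = 9711
Count = 31 − 11 + 1 = 21

21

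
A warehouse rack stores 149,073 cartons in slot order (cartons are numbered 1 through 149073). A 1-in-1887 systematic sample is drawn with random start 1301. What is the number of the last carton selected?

k = 1887
79th selection = r + (79−1)·k = 1301 + 78×1887 = 1301 + 147186 = 148487

148487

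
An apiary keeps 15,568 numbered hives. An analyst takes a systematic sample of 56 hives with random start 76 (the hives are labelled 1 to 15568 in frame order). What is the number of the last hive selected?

15366

k = 15568/56 = 278
56th selection = r + (56−1)·k = 76 + 55×278 = 76 + 15290 = 15366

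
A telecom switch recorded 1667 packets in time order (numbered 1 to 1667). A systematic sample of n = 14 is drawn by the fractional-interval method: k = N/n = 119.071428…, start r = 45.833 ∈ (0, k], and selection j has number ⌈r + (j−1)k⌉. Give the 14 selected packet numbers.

46, 165, 284, 404, 523, 642, 761, 880, 999, 1118, 1237, 1356, 1475, 1594

j=1: r + 0k = 45.833 → ⌈·⌉ = 46
j=2: r + 1k = 164.904428… → ⌈·⌉ = 165
j=3: r + 2k = 283.975857… → ⌈·⌉ = 284
j=4: r + 3k = 403.047285… → ⌈·⌉ = 404
j=5: r + 4k = 522.118714… → ⌈·⌉ = 523
j=6: r + 5k = 641.190142… → ⌈·⌉ = 642
j=7: r + 6k = 760.261571… → ⌈·⌉ = 761
j=8: r + 7k = 879.333 → ⌈·⌉ = 880
j=9: r + 8k = 998.404428… → ⌈·⌉ = 999
j=10: r + 9k = 1117.475857… → ⌈·⌉ = 1118
j=11: r + 10k = 1236.547285… → ⌈·⌉ = 1237
j=12: r + 11k = 1355.618714… → ⌈·⌉ = 1356
j=13: r + 12k = 1474.690142… → ⌈·⌉ = 1475
j=14: r + 13k = 1593.761571… → ⌈·⌉ = 1594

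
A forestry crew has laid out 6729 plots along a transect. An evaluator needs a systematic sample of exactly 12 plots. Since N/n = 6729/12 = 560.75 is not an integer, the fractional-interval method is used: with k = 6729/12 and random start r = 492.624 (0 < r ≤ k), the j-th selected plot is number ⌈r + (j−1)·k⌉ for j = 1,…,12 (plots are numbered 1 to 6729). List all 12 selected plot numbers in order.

j=1: r + 0k = 492.624 → ⌈·⌉ = 493
j=2: r + 1k = 1053.374 → ⌈·⌉ = 1054
j=3: r + 2k = 1614.124 → ⌈·⌉ = 1615
j=4: r + 3k = 2174.874 → ⌈·⌉ = 2175
j=5: r + 4k = 2735.624 → ⌈·⌉ = 2736
j=6: r + 5k = 3296.374 → ⌈·⌉ = 3297
j=7: r + 6k = 3857.124 → ⌈·⌉ = 3858
j=8: r + 7k = 4417.874 → ⌈·⌉ = 4418
j=9: r + 8k = 4978.624 → ⌈·⌉ = 4979
j=10: r + 9k = 5539.374 → ⌈·⌉ = 5540
j=11: r + 10k = 6100.124 → ⌈·⌉ = 6101
j=12: r + 11k = 6660.874 → ⌈·⌉ = 6661

493, 1054, 1615, 2175, 2736, 3297, 3858, 4418, 4979, 5540, 6101, 6661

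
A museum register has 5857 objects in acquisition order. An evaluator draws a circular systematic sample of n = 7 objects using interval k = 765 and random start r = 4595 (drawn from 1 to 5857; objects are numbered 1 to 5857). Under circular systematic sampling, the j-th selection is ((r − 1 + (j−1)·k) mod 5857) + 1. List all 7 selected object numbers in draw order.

4595, 5360, 268, 1033, 1798, 2563, 3328

Selection 1: 4595
Selection 2: 4595 + 765 = 5360
Selection 3: 5360 + 765 = 6125 → 6125 − 5857 = 268
Selection 4: 268 + 765 = 1033
Selection 5: 1033 + 765 = 1798
Selection 6: 1798 + 765 = 2563
Selection 7: 2563 + 765 = 3328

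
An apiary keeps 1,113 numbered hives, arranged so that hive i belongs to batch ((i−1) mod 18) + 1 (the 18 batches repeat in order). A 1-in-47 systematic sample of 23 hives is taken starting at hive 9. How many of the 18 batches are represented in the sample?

Consecutive selections differ by k = 47, so their batch numbers differ by 47 mod 18 = 11.
gcd(47, 18) = 1, so the sample visits 18/1 = 18 distinct residues mod 18.
Start 9 is batch 9; the batches hit are 1, 2, 3, 4, 5, 6, 7, 8, 9, 10, 11, 12, 13, 14, 15, 16, 17, 18.

18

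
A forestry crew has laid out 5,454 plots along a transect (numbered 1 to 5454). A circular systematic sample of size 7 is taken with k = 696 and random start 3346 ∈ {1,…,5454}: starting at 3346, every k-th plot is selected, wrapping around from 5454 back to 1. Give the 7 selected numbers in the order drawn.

3346, 4042, 4738, 5434, 676, 1372, 2068

Selection 1: 3346
Selection 2: 3346 + 696 = 4042
Selection 3: 4042 + 696 = 4738
Selection 4: 4738 + 696 = 5434
Selection 5: 5434 + 696 = 6130 → 6130 − 5454 = 676
Selection 6: 676 + 696 = 1372
Selection 7: 1372 + 696 = 2068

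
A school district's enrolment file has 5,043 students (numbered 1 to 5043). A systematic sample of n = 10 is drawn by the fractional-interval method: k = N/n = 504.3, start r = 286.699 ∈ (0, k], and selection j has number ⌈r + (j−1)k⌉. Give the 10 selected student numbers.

j=1: r + 0k = 286.699 → ⌈·⌉ = 287
j=2: r + 1k = 790.999 → ⌈·⌉ = 791
j=3: r + 2k = 1295.299 → ⌈·⌉ = 1296
j=4: r + 3k = 1799.599 → ⌈·⌉ = 1800
j=5: r + 4k = 2303.899 → ⌈·⌉ = 2304
j=6: r + 5k = 2808.199 → ⌈·⌉ = 2809
j=7: r + 6k = 3312.499 → ⌈·⌉ = 3313
j=8: r + 7k = 3816.799 → ⌈·⌉ = 3817
j=9: r + 8k = 4321.099 → ⌈·⌉ = 4322
j=10: r + 9k = 4825.399 → ⌈·⌉ = 4826

287, 791, 1296, 1800, 2304, 2809, 3313, 3817, 4322, 4826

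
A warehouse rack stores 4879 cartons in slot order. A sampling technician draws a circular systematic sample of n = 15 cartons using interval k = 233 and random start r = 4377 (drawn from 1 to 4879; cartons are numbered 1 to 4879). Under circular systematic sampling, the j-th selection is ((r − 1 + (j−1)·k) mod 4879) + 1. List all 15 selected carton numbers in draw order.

4377, 4610, 4843, 197, 430, 663, 896, 1129, 1362, 1595, 1828, 2061, 2294, 2527, 2760

Selection 1: 4377
Selection 2: 4377 + 233 = 4610
Selection 3: 4610 + 233 = 4843
Selection 4: 4843 + 233 = 5076 → 5076 − 4879 = 197
Selection 5: 197 + 233 = 430
Selection 6: 430 + 233 = 663
Selection 7: 663 + 233 = 896
Selection 8: 896 + 233 = 1129
Selection 9: 1129 + 233 = 1362
Selection 10: 1362 + 233 = 1595
Selection 11: 1595 + 233 = 1828
Selection 12: 1828 + 233 = 2061
Selection 13: 2061 + 233 = 2294
Selection 14: 2294 + 233 = 2527
Selection 15: 2527 + 233 = 2760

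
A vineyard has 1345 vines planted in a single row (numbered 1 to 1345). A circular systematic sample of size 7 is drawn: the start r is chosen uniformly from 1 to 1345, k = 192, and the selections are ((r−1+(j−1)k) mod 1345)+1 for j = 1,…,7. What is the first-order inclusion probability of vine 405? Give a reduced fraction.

7/1345

For each position j, as r ranges over 1…1345 the j-th selection hits every vine exactly once, so vine 405 is selected for exactly 7 of the 1345 starts.
Inclusion probability = 7/1345.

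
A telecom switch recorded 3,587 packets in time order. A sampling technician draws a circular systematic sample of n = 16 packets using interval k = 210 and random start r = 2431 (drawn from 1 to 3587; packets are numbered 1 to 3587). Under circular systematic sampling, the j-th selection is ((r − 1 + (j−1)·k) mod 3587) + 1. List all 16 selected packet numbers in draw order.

Selection 1: 2431
Selection 2: 2431 + 210 = 2641
Selection 3: 2641 + 210 = 2851
Selection 4: 2851 + 210 = 3061
Selection 5: 3061 + 210 = 3271
Selection 6: 3271 + 210 = 3481
Selection 7: 3481 + 210 = 3691 → 3691 − 3587 = 104
Selection 8: 104 + 210 = 314
Selection 9: 314 + 210 = 524
Selection 10: 524 + 210 = 734
Selection 11: 734 + 210 = 944
Selection 12: 944 + 210 = 1154
Selection 13: 1154 + 210 = 1364
Selection 14: 1364 + 210 = 1574
Selection 15: 1574 + 210 = 1784
Selection 16: 1784 + 210 = 1994

2431, 2641, 2851, 3061, 3271, 3481, 104, 314, 524, 734, 944, 1154, 1364, 1574, 1784, 1994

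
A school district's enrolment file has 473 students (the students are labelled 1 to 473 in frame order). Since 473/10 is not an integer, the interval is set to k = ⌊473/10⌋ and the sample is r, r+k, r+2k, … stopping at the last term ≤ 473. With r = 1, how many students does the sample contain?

k = ⌊473/10⌋ = 47
Achieved size = ⌊(473 − 1)/47⌋ + 1 = ⌊472/47⌋ + 1 = 10 + 1 = 11
(last selection: 1 + 10×47 = 471 ≤ 473; next would be 518 > 473)

11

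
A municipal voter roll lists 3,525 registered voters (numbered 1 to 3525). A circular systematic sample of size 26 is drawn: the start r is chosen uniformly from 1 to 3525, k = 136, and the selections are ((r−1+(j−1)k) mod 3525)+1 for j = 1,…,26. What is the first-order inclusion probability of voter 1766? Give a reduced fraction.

26/3525

For each position j, as r ranges over 1…3525 the j-th selection hits every voter exactly once, so voter 1766 is selected for exactly 26 of the 3525 starts.
Inclusion probability = 26/3525.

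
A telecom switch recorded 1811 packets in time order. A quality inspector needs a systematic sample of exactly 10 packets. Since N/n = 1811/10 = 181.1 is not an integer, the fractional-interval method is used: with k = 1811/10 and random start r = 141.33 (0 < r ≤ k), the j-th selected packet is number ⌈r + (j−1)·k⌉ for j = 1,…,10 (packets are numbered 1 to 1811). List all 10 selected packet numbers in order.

j=1: r + 0k = 141.33 → ⌈·⌉ = 142
j=2: r + 1k = 322.43 → ⌈·⌉ = 323
j=3: r + 2k = 503.53 → ⌈·⌉ = 504
j=4: r + 3k = 684.63 → ⌈·⌉ = 685
j=5: r + 4k = 865.73 → ⌈·⌉ = 866
j=6: r + 5k = 1046.83 → ⌈·⌉ = 1047
j=7: r + 6k = 1227.93 → ⌈·⌉ = 1228
j=8: r + 7k = 1409.03 → ⌈·⌉ = 1410
j=9: r + 8k = 1590.13 → ⌈·⌉ = 1591
j=10: r + 9k = 1771.23 → ⌈·⌉ = 1772

142, 323, 504, 685, 866, 1047, 1228, 1410, 1591, 1772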